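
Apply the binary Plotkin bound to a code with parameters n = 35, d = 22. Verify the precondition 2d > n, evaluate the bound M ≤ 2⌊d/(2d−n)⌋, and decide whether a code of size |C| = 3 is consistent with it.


Plotkin bound M ≤ 4; given |C| = 3 ≤ bound (satisfied).

Check applicability: 2d = 44, n = 35.
2d − n = 9 > 0, so Plotkin applies.
Compute d/(2d−n) = 22/9 ≈ 2.4444.
⌊d/(2d−n)⌋ = 2.
Plotkin bound: M ≤ 2·2 = 4.
Given |C| = 3, check: satisfied.
This |C| is below the Plotkin bound.


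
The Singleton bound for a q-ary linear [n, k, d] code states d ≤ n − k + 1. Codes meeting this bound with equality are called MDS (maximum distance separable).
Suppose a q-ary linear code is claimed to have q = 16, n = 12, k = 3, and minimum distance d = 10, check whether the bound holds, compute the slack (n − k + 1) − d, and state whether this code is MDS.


Singleton RHS = n − k + 1 = 10, slack = 0, bound satisfied, MDS.

Singleton bound: d ≤ n − k + 1.
Here n = 12, k = 3, so n − k + 1 = 10.
Given d = 10, check d ≤ 10: YES.
Slack = (n − k + 1) − d = 0.
The code is MDS (slack = 0).
Description: the claimed parameters are [12, 3, 10]_16; such a code would be MDS (meets Singleton bound).


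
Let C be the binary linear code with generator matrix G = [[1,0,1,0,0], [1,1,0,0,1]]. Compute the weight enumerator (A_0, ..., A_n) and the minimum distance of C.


Weight distribution: A_0 = 1, A_2 = 1, A_3 = 2. Minimum distance d = 2.

Enumerate all 2^2 = 4 messages m ∈ F_2^2.
For each, compute codeword c = mG in F_2^5, then tally its weight.
  m = 00 → c = 00000, weight = 0.
  m = 10 → c = 10100, weight = 2.
  m = 01 → c = 11001, weight = 3.
  m = 11 → c = 01101, weight = 3.
Tally weights:
  weight 0: 1 codewords.
  weight 2: 1 codewords.
  weight 3: 2 codewords.
Minimum distance d = smallest w > 0 with A_w > 0 = 2.
Sanity: Σ A_w = 4 = 2^2 = 4 ✓.


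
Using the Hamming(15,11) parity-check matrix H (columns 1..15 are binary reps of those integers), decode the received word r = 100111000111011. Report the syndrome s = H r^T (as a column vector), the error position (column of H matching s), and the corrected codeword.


s = (1, 0, 1, 0)^T, error position = 10, corrected codeword c = 100111000011011

Compute s = H r^T mod 2 one row at a time:
  s_1 = 0 + 0 + 1 + 1 + 1 + 0 + 1 + 1 = 5 ≡ 1 (mod 2).
  s_2 = 1 + 1 + 1 + 0 + 1 + 0 + 1 + 1 = 6 ≡ 0 (mod 2).
  s_3 = 0 + 0 + 1 + 0 + 1 + 1 + 1 + 1 = 5 ≡ 1 (mod 2).
  s_4 = 1 + 0 + 1 + 0 + 0 + 1 + 0 + 1 = 4 ≡ 0 (mod 2).
s = (1, 0, 1, 0)^T — this equals column 10 of H (binary 1010), so error is at position 10.
Correct: flip bit 10 of r = 100111000111011 to get c = 100111000011011.


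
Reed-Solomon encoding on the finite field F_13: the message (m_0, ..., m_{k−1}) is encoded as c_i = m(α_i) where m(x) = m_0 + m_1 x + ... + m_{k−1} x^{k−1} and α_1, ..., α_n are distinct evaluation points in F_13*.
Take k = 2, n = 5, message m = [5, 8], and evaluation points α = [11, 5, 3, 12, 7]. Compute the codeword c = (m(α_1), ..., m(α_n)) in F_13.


c = [2, 6, 3, 10, 9]

Message polynomial: m(x) = 5 + 8·x (mod 13).
For each evaluation point α_i, compute m(α_i) mod 13:
  α_1 = 11: Horner steps 8 → 2, so m(11) = 2.
  α_2 = 5: Horner steps 8 → 6, so m(5) = 6.
  α_3 = 3: Horner steps 8 → 3, so m(3) = 3.
  α_4 = 12: Horner steps 8 → 10, so m(12) = 10.
  α_5 = 7: Horner steps 8 → 9, so m(7) = 9.
Codeword c = [2, 6, 3, 10, 9] ∈ F_13^5.


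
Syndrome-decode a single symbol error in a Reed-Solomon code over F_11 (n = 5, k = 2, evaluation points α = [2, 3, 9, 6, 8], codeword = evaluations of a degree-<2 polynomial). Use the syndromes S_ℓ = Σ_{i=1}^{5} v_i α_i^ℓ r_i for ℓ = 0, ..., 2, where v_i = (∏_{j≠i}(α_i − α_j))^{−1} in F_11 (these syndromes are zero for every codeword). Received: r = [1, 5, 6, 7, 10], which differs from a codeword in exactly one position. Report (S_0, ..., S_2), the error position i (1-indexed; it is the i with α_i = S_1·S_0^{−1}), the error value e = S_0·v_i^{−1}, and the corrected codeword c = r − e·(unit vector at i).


S = (7, 10, 8), error at position 2, error magnitude e = 8, c = [1, 8, 6, 7, 10].

Step 1: column multipliers v_i = (∏_{j≠i}(α_i − α_j))^{−1} mod 11.
  i = 1 (α = 2): (2−3)(2−9)(2−6)(2−8) = (−1)·(−7)·(−4)·(−6) = 168 ≡ 3, so v_1 = 3^{−1} = 4 (mod 11).
  i = 2 (α = 3): (3−2)(3−9)(3−6)(3−8) = 1·(−6)·(−3)·(−5) = −90 ≡ 9, so v_2 = 9^{−1} = 5 (mod 11).
  i = 3 (α = 9): (9−2)(9−3)(9−6)(9−8) = 7·6·3·1 = 126 ≡ 5, so v_3 = 5^{−1} = 9 (mod 11).
  i = 4 (α = 6): (6−2)(6−3)(6−9)(6−8) = 4·3·(−3)·(−2) = 72 ≡ 6, so v_4 = 6^{−1} = 2 (mod 11).
  i = 5 (α = 8): (8−2)(8−3)(8−9)(8−6) = 6·5·(−1)·2 = −60 ≡ 6, so v_5 = 6^{−1} = 2 (mod 11).
  v = [4, 5, 9, 2, 2].
Step 2: syndromes of r = [1, 5, 6, 7, 10] (all sums mod 11).
  S_0 = Σ v_i r_i = 4·1 + 5·5 + 9·6 + 2·7 + 2·10 = 117 ≡ 7.
  S_1 = Σ v_i α_i r_i = 4·2·1 + 5·3·5 + 9·9·6 + 2·6·7 + 2·8·10 = 813 ≡ 10.
  α_i^2 mod 11 = [4, 9, 4, 3, 9].
  S_2 = Σ v_i α_i^2 r_i = 4·4·1 + 5·9·5 + 9·4·6 + 2·3·7 + 2·9·10 = 679 ≡ 8.
  S = (7, 10, 8) ≠ 0, so r is not a codeword (an error is present).
Step 3: locate the error. For a single error e at position i, S_ℓ = v_i·e·α_i^ℓ, so α_err = S_1/S_0.
  S_0^{−1} = 7^{−1} = 8 (mod 11), so α_err = 10·8 = 80 ≡ 3 = α_2. Error position i = 2.
  Consistency check: S_2/S_1 = 8·10 = 80 ≡ 3 = α_err ✓ (single-error assumption holds).
Step 4: error magnitude e = S_0/v_2 = S_0·∏_{j≠2}(α_2 − α_j) = 7·9 = 63 ≡ 8 (mod 11).
Step 5: correct position 2: c_2 = r_2 − e = 5 − 8 ≡ 8 (mod 11). Hence c = [1, 8, 6, 7, 10].
  Check: interpolating c through the α_i gives m(x) = 9 + 7·x (degree < 2) with m(α_i) = c_i for every i, so c is indeed a codeword.


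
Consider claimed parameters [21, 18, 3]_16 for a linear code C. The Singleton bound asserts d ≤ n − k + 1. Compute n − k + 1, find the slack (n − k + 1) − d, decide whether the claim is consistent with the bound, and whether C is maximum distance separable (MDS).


Singleton RHS = n − k + 1 = 4, slack = 1, bound satisfied, not MDS.

Singleton bound: d ≤ n − k + 1.
Here n = 21, k = 18, so n − k + 1 = 4.
Given d = 3, check d ≤ 4: YES.
Slack = (n − k + 1) − d = 1.
The code is NOT MDS (slack = 1 > 0).
Description: the claimed parameters are [21, 18, 3]_16; such a code would be non-MDS.


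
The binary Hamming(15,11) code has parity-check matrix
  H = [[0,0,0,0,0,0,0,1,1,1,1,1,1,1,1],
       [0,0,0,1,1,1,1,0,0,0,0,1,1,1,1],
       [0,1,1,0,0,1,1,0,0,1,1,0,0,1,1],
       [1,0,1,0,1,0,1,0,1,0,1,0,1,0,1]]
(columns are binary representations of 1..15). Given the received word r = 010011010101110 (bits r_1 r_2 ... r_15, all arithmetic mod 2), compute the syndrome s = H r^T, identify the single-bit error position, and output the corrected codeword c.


s = (1, 1, 0, 0)^T, error position = 12, corrected codeword c = 010011010100110

Compute s = H r^T mod 2 one row at a time:
  s_1 = 1 + 0 + 1 + 0 + 1 + 1 + 1 + 0 = 5 ≡ 1 (mod 2).
  s_2 = 0 + 1 + 1 + 0 + 1 + 1 + 1 + 0 = 5 ≡ 1 (mod 2).
  s_3 = 1 + 0 + 1 + 0 + 1 + 0 + 1 + 0 = 4 ≡ 0 (mod 2).
  s_4 = 0 + 0 + 1 + 0 + 0 + 0 + 1 + 0 = 2 ≡ 0 (mod 2).
s = (1, 1, 0, 0)^T — this equals column 12 of H (binary 1100), so error is at position 12.
Correct: flip bit 12 of r = 010011010101110 to get c = 010011010100110.


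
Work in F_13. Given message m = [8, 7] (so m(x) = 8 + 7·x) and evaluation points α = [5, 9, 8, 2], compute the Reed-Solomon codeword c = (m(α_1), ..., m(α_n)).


c = [4, 6, 12, 9]

Message polynomial: m(x) = 8 + 7·x (mod 13).
For each evaluation point α_i, compute m(α_i) mod 13:
  α_1 = 5: Horner steps 7 → 4, so m(5) = 4.
  α_2 = 9: Horner steps 7 → 6, so m(9) = 6.
  α_3 = 8: Horner steps 7 → 12, so m(8) = 12.
  α_4 = 2: Horner steps 7 → 9, so m(2) = 9.
Codeword c = [4, 6, 12, 9] ∈ F_13^4.


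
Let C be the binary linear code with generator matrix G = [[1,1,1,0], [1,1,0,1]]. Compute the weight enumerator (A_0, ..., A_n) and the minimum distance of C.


Weight distribution: A_0 = 1, A_2 = 1, A_3 = 2. Minimum distance d = 2.

Enumerate all 2^2 = 4 messages m ∈ F_2^2.
For each, compute codeword c = mG in F_2^4, then tally its weight.
  m = 00 → c = 0000, weight = 0.
  m = 10 → c = 1110, weight = 3.
  m = 01 → c = 1101, weight = 3.
  m = 11 → c = 0011, weight = 2.
Tally weights:
  weight 0: 1 codewords.
  weight 2: 1 codewords.
  weight 3: 2 codewords.
Minimum distance d = smallest w > 0 with A_w > 0 = 2.
Sanity: Σ A_w = 4 = 2^2 = 4 ✓.


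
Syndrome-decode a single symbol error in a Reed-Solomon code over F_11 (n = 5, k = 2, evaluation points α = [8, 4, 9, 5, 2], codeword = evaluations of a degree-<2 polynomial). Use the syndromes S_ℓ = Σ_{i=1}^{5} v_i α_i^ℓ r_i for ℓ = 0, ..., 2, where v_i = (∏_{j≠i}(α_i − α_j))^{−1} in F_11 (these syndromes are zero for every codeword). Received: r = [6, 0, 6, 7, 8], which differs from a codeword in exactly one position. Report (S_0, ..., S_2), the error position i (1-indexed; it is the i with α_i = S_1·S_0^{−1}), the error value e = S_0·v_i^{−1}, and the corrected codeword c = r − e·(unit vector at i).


S = (6, 10, 2), error at position 3, error magnitude e = 4, c = [6, 0, 2, 7, 8].

Step 1: column multipliers v_i = (∏_{j≠i}(α_i − α_j))^{−1} mod 11.
  i = 1 (α = 8): (8−4)(8−9)(8−5)(8−2) = 4·(−1)·3·6 = −72 ≡ 5, so v_1 = 5^{−1} = 9 (mod 11).
  i = 2 (α = 4): (4−8)(4−9)(4−5)(4−2) = (−4)·(−5)·(−1)·2 = −40 ≡ 4, so v_2 = 4^{−1} = 3 (mod 11).
  i = 3 (α = 9): (9−8)(9−4)(9−5)(9−2) = 1·5·4·7 = 140 ≡ 8, so v_3 = 8^{−1} = 7 (mod 11).
  i = 4 (α = 5): (5−8)(5−4)(5−9)(5−2) = (−3)·1·(−4)·3 = 36 ≡ 3, so v_4 = 3^{−1} = 4 (mod 11).
  i = 5 (α = 2): (2−8)(2−4)(2−9)(2−5) = (−6)·(−2)·(−7)·(−3) = 252 ≡ 10, so v_5 = 10^{−1} = 10 (mod 11).
  v = [9, 3, 7, 4, 10].
Step 2: syndromes of r = [6, 0, 6, 7, 8] (all sums mod 11).
  S_0 = Σ v_i r_i = 9·6 + 3·0 + 7·6 + 4·7 + 10·8 = 204 ≡ 6.
  S_1 = Σ v_i α_i r_i = 9·8·6 + 3·4·0 + 7·9·6 + 4·5·7 + 10·2·8 = 1110 ≡ 10.
  α_i^2 mod 11 = [9, 5, 4, 3, 4].
  S_2 = Σ v_i α_i^2 r_i = 9·9·6 + 3·5·0 + 7·4·6 + 4·3·7 + 10·4·8 = 1058 ≡ 2.
  S = (6, 10, 2) ≠ 0, so r is not a codeword (an error is present).
Step 3: locate the error. For a single error e at position i, S_ℓ = v_i·e·α_i^ℓ, so α_err = S_1/S_0.
  S_0^{−1} = 6^{−1} = 2 (mod 11), so α_err = 10·2 = 20 ≡ 9 = α_3. Error position i = 3.
  Consistency check: S_2/S_1 = 2·10 = 20 ≡ 9 = α_err ✓ (single-error assumption holds).
Step 4: error magnitude e = S_0/v_3 = S_0·∏_{j≠3}(α_3 − α_j) = 6·8 = 48 ≡ 4 (mod 11).
Step 5: correct position 3: c_3 = r_3 − e = 6 − 4 ≡ 2 (mod 11). Hence c = [6, 0, 2, 7, 8].
  Check: interpolating c through the α_i gives m(x) = 5 + 7·x (degree < 2) with m(α_i) = c_i for every i, so c is indeed a codeword.


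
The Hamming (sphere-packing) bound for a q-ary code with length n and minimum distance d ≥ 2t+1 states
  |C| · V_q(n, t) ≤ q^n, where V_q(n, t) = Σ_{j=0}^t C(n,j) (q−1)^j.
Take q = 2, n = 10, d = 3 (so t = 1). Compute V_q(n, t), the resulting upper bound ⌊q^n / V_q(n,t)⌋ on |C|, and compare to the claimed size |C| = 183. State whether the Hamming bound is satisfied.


V_q(n, t) = 11, q^n = 1024, Hamming bound = 93, |C| = 183 > bound (violated).

Step 1: Compute V_q(n, t) = Σ_{j=0}^1 C(n, j) (q−1)^j.
  j = 0: C(10,0)·(1)^0 = 1·1 = 1.
  j = 1: C(10,1)·(1)^1 = 10·1 = 10.
  V_q(n, t) = 1 + 10 = 11.
Step 2: q^n = 2^10 = 1024.
Step 3: Hamming bound ⌊q^n / V_q(n,t)⌋ = ⌊1024/11⌋ = 93.
Step 4: Compare |C| = 183 to 93: violated.
The claimed |C| lies above the Hamming bound, so no 2-ary code of length 10 with d ≥ 3 can have 183 codewords.


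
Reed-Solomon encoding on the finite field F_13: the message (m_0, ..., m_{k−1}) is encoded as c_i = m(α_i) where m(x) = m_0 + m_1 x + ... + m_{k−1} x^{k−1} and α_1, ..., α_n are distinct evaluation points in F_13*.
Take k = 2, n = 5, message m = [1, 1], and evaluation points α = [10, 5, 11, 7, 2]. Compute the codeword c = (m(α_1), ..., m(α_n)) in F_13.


c = [11, 6, 12, 8, 3]

Message polynomial: m(x) = 1 + 1·x (mod 13).
For each evaluation point α_i, compute m(α_i) mod 13:
  α_1 = 10: Horner steps 1 → 11, so m(10) = 11.
  α_2 = 5: Horner steps 1 → 6, so m(5) = 6.
  α_3 = 11: Horner steps 1 → 12, so m(11) = 12.
  α_4 = 7: Horner steps 1 → 8, so m(7) = 8.
  α_5 = 2: Horner steps 1 → 3, so m(2) = 3.
Codeword c = [11, 6, 12, 8, 3] ∈ F_13^5.


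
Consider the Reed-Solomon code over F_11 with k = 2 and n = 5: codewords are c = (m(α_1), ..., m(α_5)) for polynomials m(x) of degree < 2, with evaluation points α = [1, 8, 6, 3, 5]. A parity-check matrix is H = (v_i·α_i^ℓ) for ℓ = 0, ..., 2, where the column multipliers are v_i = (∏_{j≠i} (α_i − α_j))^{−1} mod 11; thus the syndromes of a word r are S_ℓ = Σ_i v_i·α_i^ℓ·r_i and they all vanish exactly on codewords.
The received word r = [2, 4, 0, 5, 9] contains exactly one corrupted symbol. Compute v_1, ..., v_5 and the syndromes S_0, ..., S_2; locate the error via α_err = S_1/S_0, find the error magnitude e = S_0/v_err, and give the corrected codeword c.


S = (9, 9, 9), error at position 1, error magnitude e = 1, c = [1, 4, 0, 5, 9].

Step 1: column multipliers v_i = (∏_{j≠i}(α_i − α_j))^{−1} mod 11.
  i = 1 (α = 1): (1−8)(1−6)(1−3)(1−5) = (−7)·(−5)·(−2)·(−4) = 280 ≡ 5, so v_1 = 5^{−1} = 9 (mod 11).
  i = 2 (α = 8): (8−1)(8−6)(8−3)(8−5) = 7·2·5·3 = 210 ≡ 1, so v_2 = 1^{−1} = 1 (mod 11).
  i = 3 (α = 6): (6−1)(6−8)(6−3)(6−5) = 5·(−2)·3·1 = −30 ≡ 3, so v_3 = 3^{−1} = 4 (mod 11).
  i = 4 (α = 3): (3−1)(3−8)(3−6)(3−5) = 2·(−5)·(−3)·(−2) = −60 ≡ 6, so v_4 = 6^{−1} = 2 (mod 11).
  i = 5 (α = 5): (5−1)(5−8)(5−6)(5−3) = 4·(−3)·(−1)·2 = 24 ≡ 2, so v_5 = 2^{−1} = 6 (mod 11).
  v = [9, 1, 4, 2, 6].
Step 2: syndromes of r = [2, 4, 0, 5, 9] (all sums mod 11).
  S_0 = Σ v_i r_i = 9·2 + 1·4 + 4·0 + 2·5 + 6·9 = 86 ≡ 9.
  S_1 = Σ v_i α_i r_i = 9·1·2 + 1·8·4 + 4·6·0 + 2·3·5 + 6·5·9 = 350 ≡ 9.
  α_i^2 mod 11 = [1, 9, 3, 9, 3].
  S_2 = Σ v_i α_i^2 r_i = 9·1·2 + 1·9·4 + 4·3·0 + 2·9·5 + 6·3·9 = 306 ≡ 9.
  S = (9, 9, 9) ≠ 0, so r is not a codeword (an error is present).
Step 3: locate the error. For a single error e at position i, S_ℓ = v_i·e·α_i^ℓ, so α_err = S_1/S_0.
  S_0^{−1} = 9^{−1} = 5 (mod 11), so α_err = 9·5 = 45 ≡ 1 = α_1. Error position i = 1.
  Consistency check: S_2/S_1 = 9·5 = 45 ≡ 1 = α_err ✓ (single-error assumption holds).
Step 4: error magnitude e = S_0/v_1 = S_0·∏_{j≠1}(α_1 − α_j) = 9·5 = 45 ≡ 1 (mod 11).
Step 5: correct position 1: c_1 = r_1 − e = 2 − 1 ≡ 1 (mod 11). Hence c = [1, 4, 0, 5, 9].
  Check: interpolating c through the α_i gives m(x) = 10 + 2·x (degree < 2) with m(α_i) = c_i for every i, so c is indeed a codeword.


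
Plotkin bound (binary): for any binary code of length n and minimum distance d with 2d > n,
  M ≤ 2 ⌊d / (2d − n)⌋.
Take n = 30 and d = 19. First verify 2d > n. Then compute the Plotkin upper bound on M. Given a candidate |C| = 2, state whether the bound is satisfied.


Plotkin bound M ≤ 4; given |C| = 2 ≤ bound (satisfied).

Check applicability: 2d = 38, n = 30.
2d − n = 8 > 0, so Plotkin applies.
Compute d/(2d−n) = 19/8 ≈ 2.3750.
⌊d/(2d−n)⌋ = 2.
Plotkin bound: M ≤ 2·2 = 4.
Given |C| = 2, check: satisfied.
This |C| is below the Plotkin bound.


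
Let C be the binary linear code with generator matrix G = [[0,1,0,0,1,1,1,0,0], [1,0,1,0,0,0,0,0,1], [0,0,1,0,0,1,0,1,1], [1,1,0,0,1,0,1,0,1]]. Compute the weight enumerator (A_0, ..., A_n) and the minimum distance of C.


Weight distribution: A_0 = 1, A_2 = 2, A_3 = 4, A_4 = 3, A_5 = 2, A_6 = 2, A_7 = 2. Minimum distance d = 2.

Enumerate all 2^4 = 16 messages m ∈ F_2^4.
For each, compute codeword c = mG in F_2^9, then tally its weight.
  m = 0000 → c = 000000000, weight = 0.
  m = 1000 → c = 010011100, weight = 4.
  m = 0100 → c = 101000001, weight = 3.
  m = 1100 → c = 111011101, weight = 7.
  m = 0010 → c = 001001011, weight = 4.
  m = 1010 → c = 011010111, weight = 6.
  m = 0110 → c = 100001010, weight = 3.
  m = 1110 → c = 110010110, weight = 5.
  m = 0001 → c = 110010101, weight = 5.
  m = 1001 → c = 100001001, weight = 3.
  m = 0101 → c = 011010100, weight = 4.
  m = 1101 → c = 001001000, weight = 2.
  m = 0011 → c = 111011110, weight = 7.
  m = 1011 → c = 101000010, weight = 3.
  m = 0111 → c = 010011111, weight = 6.
  m = 1111 → c = 000000011, weight = 2.
Tally weights:
  weight 0: 1 codewords.
  weight 2: 2 codewords.
  weight 3: 4 codewords.
  weight 4: 3 codewords.
  weight 5: 2 codewords.
  weight 6: 2 codewords.
  weight 7: 2 codewords.
Minimum distance d = smallest w > 0 with A_w > 0 = 2.
Sanity: Σ A_w = 16 = 2^4 = 16 ✓.


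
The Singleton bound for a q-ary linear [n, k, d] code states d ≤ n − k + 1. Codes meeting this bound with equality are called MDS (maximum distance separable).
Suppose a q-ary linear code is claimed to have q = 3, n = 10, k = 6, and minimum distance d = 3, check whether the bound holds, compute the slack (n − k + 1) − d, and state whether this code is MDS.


Singleton RHS = n − k + 1 = 5, slack = 2, bound satisfied, not MDS.

Singleton bound: d ≤ n − k + 1.
Here n = 10, k = 6, so n − k + 1 = 5.
Given d = 3, check d ≤ 5: YES.
Slack = (n − k + 1) − d = 2.
The code is NOT MDS (slack = 2 > 0).
Description: the claimed parameters are [10, 6, 3]_3; such a code would be non-MDS.


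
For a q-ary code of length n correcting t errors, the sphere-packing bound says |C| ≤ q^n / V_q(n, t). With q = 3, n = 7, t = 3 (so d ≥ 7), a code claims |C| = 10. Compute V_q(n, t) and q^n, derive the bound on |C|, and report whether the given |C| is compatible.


V_q(n, t) = 379, q^n = 2187, Hamming bound = 5, |C| = 10 > bound (violated).

Step 1: Compute V_q(n, t) = Σ_{j=0}^3 C(n, j) (q−1)^j.
  j = 0: C(7,0)·(2)^0 = 1·1 = 1.
  j = 1: C(7,1)·(2)^1 = 7·2 = 14.
  j = 2: C(7,2)·(2)^2 = 21·4 = 84.
  j = 3: C(7,3)·(2)^3 = 35·8 = 280.
  V_q(n, t) = 1 + 14 + 84 + 280 = 379.
Step 2: q^n = 3^7 = 2187.
Step 3: Hamming bound ⌊q^n / V_q(n,t)⌋ = ⌊2187/379⌋ = 5.
Step 4: Compare |C| = 10 to 5: violated.
The claimed |C| lies above the Hamming bound, so no 3-ary code of length 7 with d ≥ 7 can have 10 codewords.


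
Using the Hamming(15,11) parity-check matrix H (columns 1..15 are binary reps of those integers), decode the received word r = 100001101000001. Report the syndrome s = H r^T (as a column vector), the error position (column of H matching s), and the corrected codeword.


s = (0, 1, 1, 0)^T, error position = 6, corrected codeword c = 100000101000001

Compute s = H r^T mod 2 one row at a time:
  s_1 = 0 + 1 + 0 + 0 + 0 + 0 + 0 + 1 = 2 ≡ 0 (mod 2).
  s_2 = 0 + 0 + 1 + 1 + 0 + 0 + 0 + 1 = 3 ≡ 1 (mod 2).
  s_3 = 0 + 0 + 1 + 1 + 0 + 0 + 0 + 1 = 3 ≡ 1 (mod 2).
  s_4 = 1 + 0 + 0 + 1 + 1 + 0 + 0 + 1 = 4 ≡ 0 (mod 2).
s = (0, 1, 1, 0)^T — this equals column 6 of H (binary 0110), so error is at position 6.
Correct: flip bit 6 of r = 100001101000001 to get c = 100000101000001.


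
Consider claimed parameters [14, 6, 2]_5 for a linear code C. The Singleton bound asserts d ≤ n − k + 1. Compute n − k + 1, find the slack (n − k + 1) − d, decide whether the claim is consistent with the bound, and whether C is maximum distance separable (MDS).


Singleton RHS = n − k + 1 = 9, slack = 7, bound satisfied, not MDS.

Singleton bound: d ≤ n − k + 1.
Here n = 14, k = 6, so n − k + 1 = 9.
Given d = 2, check d ≤ 9: YES.
Slack = (n − k + 1) − d = 7.
The code is NOT MDS (slack = 7 > 0).
Description: the claimed parameters are [14, 6, 2]_5; such a code would be non-MDS.


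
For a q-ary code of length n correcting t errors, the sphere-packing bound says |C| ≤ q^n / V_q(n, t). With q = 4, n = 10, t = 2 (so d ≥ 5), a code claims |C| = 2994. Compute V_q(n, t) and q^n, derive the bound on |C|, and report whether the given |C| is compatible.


V_q(n, t) = 436, q^n = 1048576, Hamming bound = 2404, |C| = 2994 > bound (violated).

Step 1: Compute V_q(n, t) = Σ_{j=0}^2 C(n, j) (q−1)^j.
  j = 0: C(10,0)·(3)^0 = 1·1 = 1.
  j = 1: C(10,1)·(3)^1 = 10·3 = 30.
  j = 2: C(10,2)·(3)^2 = 45·9 = 405.
  V_q(n, t) = 1 + 30 + 405 = 436.
Step 2: q^n = 4^10 = 1048576.
Step 3: Hamming bound ⌊q^n / V_q(n,t)⌋ = ⌊1048576/436⌋ = 2404.
Step 4: Compare |C| = 2994 to 2404: violated.
The claimed |C| lies above the Hamming bound, so no 4-ary code of length 10 with d ≥ 5 can have 2994 codewords.


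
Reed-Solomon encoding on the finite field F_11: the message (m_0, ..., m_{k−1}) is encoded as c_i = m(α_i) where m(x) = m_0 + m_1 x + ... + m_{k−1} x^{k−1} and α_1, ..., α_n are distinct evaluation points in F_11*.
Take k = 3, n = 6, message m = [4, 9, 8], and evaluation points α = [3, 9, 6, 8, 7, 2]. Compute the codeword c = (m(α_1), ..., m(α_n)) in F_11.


c = [4, 7, 5, 5, 8, 10]

Message polynomial: m(x) = 4 + 9·x + 8·x^2 (mod 11).
For each evaluation point α_i, compute m(α_i) mod 11:
  α_1 = 3: Horner steps 8 → 0 → 4, so m(3) = 4.
  α_2 = 9: Horner steps 8 → 4 → 7, so m(9) = 7.
  α_3 = 6: Horner steps 8 → 2 → 5, so m(6) = 5.
  α_4 = 8: Horner steps 8 → 7 → 5, so m(8) = 5.
  α_5 = 7: Horner steps 8 → 10 → 8, so m(7) = 8.
  α_6 = 2: Horner steps 8 → 3 → 10, so m(2) = 10.
Codeword c = [4, 7, 5, 5, 8, 10] ∈ F_11^6.


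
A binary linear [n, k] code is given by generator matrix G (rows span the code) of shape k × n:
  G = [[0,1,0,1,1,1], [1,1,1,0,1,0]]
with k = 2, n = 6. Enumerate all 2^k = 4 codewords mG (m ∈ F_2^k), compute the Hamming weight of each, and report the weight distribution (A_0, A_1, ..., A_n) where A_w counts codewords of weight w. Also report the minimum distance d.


Weight distribution: A_0 = 1, A_4 = 3. Minimum distance d = 4.

Enumerate all 2^2 = 4 messages m ∈ F_2^2.
For each, compute codeword c = mG in F_2^6, then tally its weight.
  m = 00 → c = 000000, weight = 0.
  m = 10 → c = 010111, weight = 4.
  m = 01 → c = 111010, weight = 4.
  m = 11 → c = 101101, weight = 4.
Tally weights:
  weight 0: 1 codewords.
  weight 4: 3 codewords.
Minimum distance d = smallest w > 0 with A_w > 0 = 4.
Sanity: Σ A_w = 4 = 2^2 = 4 ✓.


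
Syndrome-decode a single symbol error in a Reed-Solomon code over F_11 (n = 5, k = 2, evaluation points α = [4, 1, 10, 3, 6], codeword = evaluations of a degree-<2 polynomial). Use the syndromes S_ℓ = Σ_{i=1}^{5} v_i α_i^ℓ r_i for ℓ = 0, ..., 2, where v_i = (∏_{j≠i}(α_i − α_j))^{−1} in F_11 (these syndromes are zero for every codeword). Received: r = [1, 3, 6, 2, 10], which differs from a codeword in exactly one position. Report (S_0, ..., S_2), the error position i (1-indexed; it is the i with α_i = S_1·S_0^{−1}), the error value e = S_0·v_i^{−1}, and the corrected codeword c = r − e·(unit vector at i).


S = (9, 9, 9), error at position 2, error magnitude e = 10, c = [1, 4, 6, 2, 10].

Step 1: column multipliers v_i = (∏_{j≠i}(α_i − α_j))^{−1} mod 11.
  i = 1 (α = 4): (4−1)(4−10)(4−3)(4−6) = 3·(−6)·1·(−2) = 36 ≡ 3, so v_1 = 3^{−1} = 4 (mod 11).
  i = 2 (α = 1): (1−4)(1−10)(1−3)(1−6) = (−3)·(−9)·(−2)·(−5) = 270 ≡ 6, so v_2 = 6^{−1} = 2 (mod 11).
  i = 3 (α = 10): (10−4)(10−1)(10−3)(10−6) = 6·9·7·4 = 1512 ≡ 5, so v_3 = 5^{−1} = 9 (mod 11).
  i = 4 (α = 3): (3−4)(3−1)(3−10)(3−6) = (−1)·2·(−7)·(−3) = −42 ≡ 2, so v_4 = 2^{−1} = 6 (mod 11).
  i = 5 (α = 6): (6−4)(6−1)(6−10)(6−3) = 2·5·(−4)·3 = −120 ≡ 1, so v_5 = 1^{−1} = 1 (mod 11).
  v = [4, 2, 9, 6, 1].
Step 2: syndromes of r = [1, 3, 6, 2, 10] (all sums mod 11).
  S_0 = Σ v_i r_i = 4·1 + 2·3 + 9·6 + 6·2 + 1·10 = 86 ≡ 9.
  S_1 = Σ v_i α_i r_i = 4·4·1 + 2·1·3 + 9·10·6 + 6·3·2 + 1·6·10 = 658 ≡ 9.
  α_i^2 mod 11 = [5, 1, 1, 9, 3].
  S_2 = Σ v_i α_i^2 r_i = 4·5·1 + 2·1·3 + 9·1·6 + 6·9·2 + 1·3·10 = 218 ≡ 9.
  S = (9, 9, 9) ≠ 0, so r is not a codeword (an error is present).
Step 3: locate the error. For a single error e at position i, S_ℓ = v_i·e·α_i^ℓ, so α_err = S_1/S_0.
  S_0^{−1} = 9^{−1} = 5 (mod 11), so α_err = 9·5 = 45 ≡ 1 = α_2. Error position i = 2.
  Consistency check: S_2/S_1 = 9·5 = 45 ≡ 1 = α_err ✓ (single-error assumption holds).
Step 4: error magnitude e = S_0/v_2 = S_0·∏_{j≠2}(α_2 − α_j) = 9·6 = 54 ≡ 10 (mod 11).
Step 5: correct position 2: c_2 = r_2 − e = 3 − 10 ≡ 4 (mod 11). Hence c = [1, 4, 6, 2, 10].
  Check: interpolating c through the α_i gives m(x) = 5 + 10·x (degree < 2) with m(α_i) = c_i for every i, so c is indeed a codeword.


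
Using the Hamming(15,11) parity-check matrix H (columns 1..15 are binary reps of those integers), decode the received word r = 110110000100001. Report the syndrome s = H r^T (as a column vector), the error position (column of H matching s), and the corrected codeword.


s = (0, 1, 1, 1)^T, error position = 7, corrected codeword c = 110110100100001

Compute s = H r^T mod 2 one row at a time:
  s_1 = 0 + 0 + 1 + 0 + 0 + 0 + 0 + 1 = 2 ≡ 0 (mod 2).
  s_2 = 1 + 1 + 0 + 0 + 0 + 0 + 0 + 1 = 3 ≡ 1 (mod 2).
  s_3 = 1 + 0 + 0 + 0 + 1 + 0 + 0 + 1 = 3 ≡ 1 (mod 2).
  s_4 = 1 + 0 + 1 + 0 + 0 + 0 + 0 + 1 = 3 ≡ 1 (mod 2).
s = (0, 1, 1, 1)^T — this equals column 7 of H (binary 0111), so error is at position 7.
Correct: flip bit 7 of r = 110110000100001 to get c = 110110100100001.


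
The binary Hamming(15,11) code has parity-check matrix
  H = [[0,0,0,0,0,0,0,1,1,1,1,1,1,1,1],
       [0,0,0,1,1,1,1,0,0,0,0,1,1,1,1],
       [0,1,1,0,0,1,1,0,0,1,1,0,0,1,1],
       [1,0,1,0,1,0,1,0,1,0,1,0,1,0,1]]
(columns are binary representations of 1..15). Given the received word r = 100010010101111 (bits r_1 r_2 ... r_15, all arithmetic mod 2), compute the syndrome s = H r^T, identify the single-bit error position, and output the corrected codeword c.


s = (0, 1, 1, 0)^T, error position = 6, corrected codeword c = 100011010101111

Compute s = H r^T mod 2 one row at a time:
  s_1 = 1 + 0 + 1 + 0 + 1 + 1 + 1 + 1 = 6 ≡ 0 (mod 2).
  s_2 = 0 + 1 + 0 + 0 + 1 + 1 + 1 + 1 = 5 ≡ 1 (mod 2).
  s_3 = 0 + 0 + 0 + 0 + 1 + 0 + 1 + 1 = 3 ≡ 1 (mod 2).
  s_4 = 1 + 0 + 1 + 0 + 0 + 0 + 1 + 1 = 4 ≡ 0 (mod 2).
s = (0, 1, 1, 0)^T — this equals column 6 of H (binary 0110), so error is at position 6.
Correct: flip bit 6 of r = 100010010101111 to get c = 100011010101111.


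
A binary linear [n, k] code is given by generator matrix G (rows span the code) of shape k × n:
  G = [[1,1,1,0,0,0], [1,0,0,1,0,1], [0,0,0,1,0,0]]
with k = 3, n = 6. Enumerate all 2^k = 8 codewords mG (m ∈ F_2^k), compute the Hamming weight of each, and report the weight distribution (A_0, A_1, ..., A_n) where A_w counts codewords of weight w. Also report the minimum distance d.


Weight distribution: A_0 = 1, A_1 = 1, A_2 = 1, A_3 = 3, A_4 = 2. Minimum distance d = 1.

Enumerate all 2^3 = 8 messages m ∈ F_2^3.
For each, compute codeword c = mG in F_2^6, then tally its weight.
  m = 000 → c = 000000, weight = 0.
  m = 100 → c = 111000, weight = 3.
  m = 010 → c = 100101, weight = 3.
  m = 110 → c = 011101, weight = 4.
  m = 001 → c = 000100, weight = 1.
  m = 101 → c = 111100, weight = 4.
  m = 011 → c = 100001, weight = 2.
  m = 111 → c = 011001, weight = 3.
Tally weights:
  weight 0: 1 codewords.
  weight 1: 1 codewords.
  weight 2: 1 codewords.
  weight 3: 3 codewords.
  weight 4: 2 codewords.
Minimum distance d = smallest w > 0 with A_w > 0 = 1.
Sanity: Σ A_w = 8 = 2^3 = 8 ✓.


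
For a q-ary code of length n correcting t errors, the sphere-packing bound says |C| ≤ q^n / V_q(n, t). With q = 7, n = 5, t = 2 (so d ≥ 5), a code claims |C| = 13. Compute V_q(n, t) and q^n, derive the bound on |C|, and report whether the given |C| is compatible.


V_q(n, t) = 391, q^n = 16807, Hamming bound = 42, |C| = 13 ≤ bound (satisfied).

Step 1: Compute V_q(n, t) = Σ_{j=0}^2 C(n, j) (q−1)^j.
  j = 0: C(5,0)·(6)^0 = 1·1 = 1.
  j = 1: C(5,1)·(6)^1 = 5·6 = 30.
  j = 2: C(5,2)·(6)^2 = 10·36 = 360.
  V_q(n, t) = 1 + 30 + 360 = 391.
Step 2: q^n = 7^5 = 16807.
Step 3: Hamming bound ⌊q^n / V_q(n,t)⌋ = ⌊16807/391⌋ = 42.
Step 4: Compare |C| = 13 to 42: satisfied.
The claimed |C| lies below the Hamming bound.


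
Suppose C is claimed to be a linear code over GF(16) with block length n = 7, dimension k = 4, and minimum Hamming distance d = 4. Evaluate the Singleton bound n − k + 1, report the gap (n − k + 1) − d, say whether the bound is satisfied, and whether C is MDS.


Singleton RHS = n − k + 1 = 4, slack = 0, bound satisfied, MDS.

Singleton bound: d ≤ n − k + 1.
Here n = 7, k = 4, so n − k + 1 = 4.
Given d = 4, check d ≤ 4: YES.
Slack = (n − k + 1) − d = 0.
The code is MDS (slack = 0).
Description: the claimed parameters are [7, 4, 4]_16; such a code would be MDS (meets Singleton bound).


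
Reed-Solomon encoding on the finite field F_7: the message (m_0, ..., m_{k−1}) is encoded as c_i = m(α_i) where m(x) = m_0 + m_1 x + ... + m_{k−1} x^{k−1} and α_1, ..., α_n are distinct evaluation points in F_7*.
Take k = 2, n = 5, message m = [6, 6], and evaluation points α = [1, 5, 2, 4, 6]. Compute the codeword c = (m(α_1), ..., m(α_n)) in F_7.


c = [5, 1, 4, 2, 0]

Message polynomial: m(x) = 6 + 6·x (mod 7).
For each evaluation point α_i, compute m(α_i) mod 7:
  α_1 = 1: Horner steps 6 → 5, so m(1) = 5.
  α_2 = 5: Horner steps 6 → 1, so m(5) = 1.
  α_3 = 2: Horner steps 6 → 4, so m(2) = 4.
  α_4 = 4: Horner steps 6 → 2, so m(4) = 2.
  α_5 = 6: Horner steps 6 → 0, so m(6) = 0.
Codeword c = [5, 1, 4, 2, 0] ∈ F_7^5.


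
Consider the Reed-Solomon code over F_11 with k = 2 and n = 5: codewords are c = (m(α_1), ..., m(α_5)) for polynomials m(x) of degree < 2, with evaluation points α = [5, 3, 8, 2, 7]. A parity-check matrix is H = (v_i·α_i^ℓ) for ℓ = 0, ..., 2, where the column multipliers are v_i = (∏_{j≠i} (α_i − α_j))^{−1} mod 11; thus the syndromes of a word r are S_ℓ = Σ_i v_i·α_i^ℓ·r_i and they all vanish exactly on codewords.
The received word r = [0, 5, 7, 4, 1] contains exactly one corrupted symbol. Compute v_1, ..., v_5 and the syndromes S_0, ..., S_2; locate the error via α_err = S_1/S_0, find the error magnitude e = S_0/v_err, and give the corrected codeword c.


S = (7, 10, 8), error at position 2, error magnitude e = 6, c = [0, 10, 7, 4, 1].

Step 1: column multipliers v_i = (∏_{j≠i}(α_i − α_j))^{−1} mod 11.
  i = 1 (α = 5): (5−3)(5−8)(5−2)(5−7) = 2·(−3)·3·(−2) = 36 ≡ 3, so v_1 = 3^{−1} = 4 (mod 11).
  i = 2 (α = 3): (3−5)(3−8)(3−2)(3−7) = (−2)·(−5)·1·(−4) = −40 ≡ 4, so v_2 = 4^{−1} = 3 (mod 11).
  i = 3 (α = 8): (8−5)(8−3)(8−2)(8−7) = 3·5·6·1 = 90 ≡ 2, so v_3 = 2^{−1} = 6 (mod 11).
  i = 4 (α = 2): (2−5)(2−3)(2−8)(2−7) = (−3)·(−1)·(−6)·(−5) = 90 ≡ 2, so v_4 = 2^{−1} = 6 (mod 11).
  i = 5 (α = 7): (7−5)(7−3)(7−8)(7−2) = 2·4·(−1)·5 = −40 ≡ 4, so v_5 = 4^{−1} = 3 (mod 11).
  v = [4, 3, 6, 6, 3].
Step 2: syndromes of r = [0, 5, 7, 4, 1] (all sums mod 11).
  S_0 = Σ v_i r_i = 4·0 + 3·5 + 6·7 + 6·4 + 3·1 = 84 ≡ 7.
  S_1 = Σ v_i α_i r_i = 4·5·0 + 3·3·5 + 6·8·7 + 6·2·4 + 3·7·1 = 450 ≡ 10.
  α_i^2 mod 11 = [3, 9, 9, 4, 5].
  S_2 = Σ v_i α_i^2 r_i = 4·3·0 + 3·9·5 + 6·9·7 + 6·4·4 + 3·5·1 = 624 ≡ 8.
  S = (7, 10, 8) ≠ 0, so r is not a codeword (an error is present).
Step 3: locate the error. For a single error e at position i, S_ℓ = v_i·e·α_i^ℓ, so α_err = S_1/S_0.
  S_0^{−1} = 7^{−1} = 8 (mod 11), so α_err = 10·8 = 80 ≡ 3 = α_2. Error position i = 2.
  Consistency check: S_2/S_1 = 8·10 = 80 ≡ 3 = α_err ✓ (single-error assumption holds).
Step 4: error magnitude e = S_0/v_2 = S_0·∏_{j≠2}(α_2 − α_j) = 7·4 = 28 ≡ 6 (mod 11).
Step 5: correct position 2: c_2 = r_2 − e = 5 − 6 ≡ 10 (mod 11). Hence c = [0, 10, 7, 4, 1].
  Check: interpolating c through the α_i gives m(x) = 3 + 6·x (degree < 2) with m(α_i) = c_i for every i, so c is indeed a codeword.


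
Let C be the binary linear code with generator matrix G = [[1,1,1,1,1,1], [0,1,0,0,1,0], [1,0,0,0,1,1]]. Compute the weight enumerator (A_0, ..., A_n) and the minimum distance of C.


Weight distribution: A_0 = 1, A_2 = 1, A_3 = 4, A_4 = 1, A_6 = 1. Minimum distance d = 2.

Enumerate all 2^3 = 8 messages m ∈ F_2^3.
For each, compute codeword c = mG in F_2^6, then tally its weight.
  m = 000 → c = 000000, weight = 0.
  m = 100 → c = 111111, weight = 6.
  m = 010 → c = 010010, weight = 2.
  m = 110 → c = 101101, weight = 4.
  m = 001 → c = 100011, weight = 3.
  m = 101 → c = 011100, weight = 3.
  m = 011 → c = 110001, weight = 3.
  m = 111 → c = 001110, weight = 3.
Tally weights:
  weight 0: 1 codewords.
  weight 2: 1 codewords.
  weight 3: 4 codewords.
  weight 4: 1 codewords.
  weight 6: 1 codewords.
Minimum distance d = smallest w > 0 with A_w > 0 = 2.
Sanity: Σ A_w = 8 = 2^3 = 8 ✓.


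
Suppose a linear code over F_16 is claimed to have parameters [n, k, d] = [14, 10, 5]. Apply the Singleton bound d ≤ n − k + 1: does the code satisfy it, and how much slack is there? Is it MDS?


Singleton RHS = n − k + 1 = 5, slack = 0, bound satisfied, MDS.

Singleton bound: d ≤ n − k + 1.
Here n = 14, k = 10, so n − k + 1 = 5.
Given d = 5, check d ≤ 5: YES.
Slack = (n − k + 1) − d = 0.
The code is MDS (slack = 0).
Description: the claimed parameters are [14, 10, 5]_16; such a code would be MDS (meets Singleton bound).


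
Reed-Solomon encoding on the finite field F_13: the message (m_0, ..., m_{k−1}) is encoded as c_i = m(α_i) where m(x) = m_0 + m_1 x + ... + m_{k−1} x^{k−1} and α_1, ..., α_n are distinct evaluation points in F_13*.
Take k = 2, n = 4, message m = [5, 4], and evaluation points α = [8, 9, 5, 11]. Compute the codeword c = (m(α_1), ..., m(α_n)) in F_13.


c = [11, 2, 12, 10]

Message polynomial: m(x) = 5 + 4·x (mod 13).
For each evaluation point α_i, compute m(α_i) mod 13:
  α_1 = 8: Horner steps 4 → 11, so m(8) = 11.
  α_2 = 9: Horner steps 4 → 2, so m(9) = 2.
  α_3 = 5: Horner steps 4 → 12, so m(5) = 12.
  α_4 = 11: Horner steps 4 → 10, so m(11) = 10.
Codeword c = [11, 2, 12, 10] ∈ F_13^4.


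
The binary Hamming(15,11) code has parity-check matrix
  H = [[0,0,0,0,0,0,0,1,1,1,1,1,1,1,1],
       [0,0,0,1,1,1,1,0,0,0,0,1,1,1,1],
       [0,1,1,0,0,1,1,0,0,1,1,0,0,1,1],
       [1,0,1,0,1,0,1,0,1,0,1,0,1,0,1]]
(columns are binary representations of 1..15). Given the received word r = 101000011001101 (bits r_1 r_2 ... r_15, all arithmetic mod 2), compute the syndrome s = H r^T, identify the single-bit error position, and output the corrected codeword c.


s = (1, 1, 0, 1)^T, error position = 13, corrected codeword c = 101000011001001

Compute s = H r^T mod 2 one row at a time:
  s_1 = 1 + 1 + 0 + 0 + 1 + 1 + 0 + 1 = 5 ≡ 1 (mod 2).
  s_2 = 0 + 0 + 0 + 0 + 1 + 1 + 0 + 1 = 3 ≡ 1 (mod 2).
  s_3 = 0 + 1 + 0 + 0 + 0 + 0 + 0 + 1 = 2 ≡ 0 (mod 2).
  s_4 = 1 + 1 + 0 + 0 + 1 + 0 + 1 + 1 = 5 ≡ 1 (mod 2).
s = (1, 1, 0, 1)^T — this equals column 13 of H (binary 1101), so error is at position 13.
Correct: flip bit 13 of r = 101000011001101 to get c = 101000011001001.


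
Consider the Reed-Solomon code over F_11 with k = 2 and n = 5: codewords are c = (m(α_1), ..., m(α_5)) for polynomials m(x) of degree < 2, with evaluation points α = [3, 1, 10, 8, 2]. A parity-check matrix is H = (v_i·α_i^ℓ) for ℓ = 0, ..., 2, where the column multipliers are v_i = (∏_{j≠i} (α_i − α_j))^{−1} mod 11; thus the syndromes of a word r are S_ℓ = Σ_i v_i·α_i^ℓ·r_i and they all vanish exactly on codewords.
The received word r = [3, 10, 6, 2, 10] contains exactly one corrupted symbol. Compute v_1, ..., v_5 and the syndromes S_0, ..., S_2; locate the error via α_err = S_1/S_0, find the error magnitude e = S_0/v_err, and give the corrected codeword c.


S = (6, 1, 2), error at position 5, error magnitude e = 9, c = [3, 10, 6, 2, 1].

Step 1: column multipliers v_i = (∏_{j≠i}(α_i − α_j))^{−1} mod 11.
  i = 1 (α = 3): (3−1)(3−10)(3−8)(3−2) = 2·(−7)·(−5)·1 = 70 ≡ 4, so v_1 = 4^{−1} = 3 (mod 11).
  i = 2 (α = 1): (1−3)(1−10)(1−8)(1−2) = (−2)·(−9)·(−7)·(−1) = 126 ≡ 5, so v_2 = 5^{−1} = 9 (mod 11).
  i = 3 (α = 10): (10−3)(10−1)(10−8)(10−2) = 7·9·2·8 = 1008 ≡ 7, so v_3 = 7^{−1} = 8 (mod 11).
  i = 4 (α = 8): (8−3)(8−1)(8−10)(8−2) = 5·7·(−2)·6 = −420 ≡ 9, so v_4 = 9^{−1} = 5 (mod 11).
  i = 5 (α = 2): (2−3)(2−1)(2−10)(2−8) = (−1)·1·(−8)·(−6) = −48 ≡ 7, so v_5 = 7^{−1} = 8 (mod 11).
  v = [3, 9, 8, 5, 8].
Step 2: syndromes of r = [3, 10, 6, 2, 10] (all sums mod 11).
  S_0 = Σ v_i r_i = 3·3 + 9·10 + 8·6 + 5·2 + 8·10 = 237 ≡ 6.
  S_1 = Σ v_i α_i r_i = 3·3·3 + 9·1·10 + 8·10·6 + 5·8·2 + 8·2·10 = 837 ≡ 1.
  α_i^2 mod 11 = [9, 1, 1, 9, 4].
  S_2 = Σ v_i α_i^2 r_i = 3·9·3 + 9·1·10 + 8·1·6 + 5·9·2 + 8·4·10 = 629 ≡ 2.
  S = (6, 1, 2) ≠ 0, so r is not a codeword (an error is present).
Step 3: locate the error. For a single error e at position i, S_ℓ = v_i·e·α_i^ℓ, so α_err = S_1/S_0.
  S_0^{−1} = 6^{−1} = 2 (mod 11), so α_err = 1·2 = 2 ≡ 2 = α_5. Error position i = 5.
  Consistency check: S_2/S_1 = 2·1 = 2 ≡ 2 = α_err ✓ (single-error assumption holds).
Step 4: error magnitude e = S_0/v_5 = S_0·∏_{j≠5}(α_5 − α_j) = 6·7 = 42 ≡ 9 (mod 11).
Step 5: correct position 5: c_5 = r_5 − e = 10 − 9 ≡ 1 (mod 11). Hence c = [3, 10, 6, 2, 1].
  Check: interpolating c through the α_i gives m(x) = 8 + 2·x (degree < 2) with m(α_i) = c_i for every i, so c is indeed a codeword.


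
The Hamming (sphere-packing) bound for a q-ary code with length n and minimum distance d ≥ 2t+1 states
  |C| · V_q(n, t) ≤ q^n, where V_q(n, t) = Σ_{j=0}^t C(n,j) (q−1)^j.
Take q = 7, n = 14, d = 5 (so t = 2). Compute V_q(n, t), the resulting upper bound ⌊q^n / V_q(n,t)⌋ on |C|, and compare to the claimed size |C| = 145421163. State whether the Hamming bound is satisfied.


V_q(n, t) = 3361, q^n = 678223072849, Hamming bound = 201792047, |C| = 145421163 ≤ bound (satisfied).

Step 1: Compute V_q(n, t) = Σ_{j=0}^2 C(n, j) (q−1)^j.
  j = 0: C(14,0)·(6)^0 = 1·1 = 1.
  j = 1: C(14,1)·(6)^1 = 14·6 = 84.
  j = 2: C(14,2)·(6)^2 = 91·36 = 3276.
  V_q(n, t) = 1 + 84 + 3276 = 3361.
Step 2: q^n = 7^14 = 678223072849.
Step 3: Hamming bound ⌊q^n / V_q(n,t)⌋ = ⌊678223072849/3361⌋ = 201792047.
Step 4: Compare |C| = 145421163 to 201792047: satisfied.
The claimed |C| lies below the Hamming bound.


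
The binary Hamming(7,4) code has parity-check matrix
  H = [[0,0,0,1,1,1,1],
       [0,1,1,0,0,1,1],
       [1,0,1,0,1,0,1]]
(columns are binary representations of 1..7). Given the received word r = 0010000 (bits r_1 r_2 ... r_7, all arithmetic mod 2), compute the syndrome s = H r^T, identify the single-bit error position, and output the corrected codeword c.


s = (0, 1, 1)^T, error position = 3, corrected codeword c = 0000000

Compute s = H r^T mod 2 one row at a time:
  s_1 = 0 + 0 + 0 + 0 = 0 ≡ 0 (mod 2).
  s_2 = 0 + 1 + 0 + 0 = 1 ≡ 1 (mod 2).
  s_3 = 0 + 1 + 0 + 0 = 1 ≡ 1 (mod 2).
s = (0, 1, 1)^T — this equals column 3 of H (binary 011), so error is at position 3.
Correct: flip bit 3 of r = 0010000 to get c = 0000000.


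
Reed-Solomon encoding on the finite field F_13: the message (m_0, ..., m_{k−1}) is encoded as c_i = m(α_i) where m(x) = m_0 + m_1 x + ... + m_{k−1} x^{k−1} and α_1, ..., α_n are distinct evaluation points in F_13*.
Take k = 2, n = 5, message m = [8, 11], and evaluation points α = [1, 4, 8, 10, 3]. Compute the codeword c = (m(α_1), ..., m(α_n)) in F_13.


c = [6, 0, 5, 1, 2]

Message polynomial: m(x) = 8 + 11·x (mod 13).
For each evaluation point α_i, compute m(α_i) mod 13:
  α_1 = 1: Horner steps 11 → 6, so m(1) = 6.
  α_2 = 4: Horner steps 11 → 0, so m(4) = 0.
  α_3 = 8: Horner steps 11 → 5, so m(8) = 5.
  α_4 = 10: Horner steps 11 → 1, so m(10) = 1.
  α_5 = 3: Horner steps 11 → 2, so m(3) = 2.
Codeword c = [6, 0, 5, 1, 2] ∈ F_13^5.
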